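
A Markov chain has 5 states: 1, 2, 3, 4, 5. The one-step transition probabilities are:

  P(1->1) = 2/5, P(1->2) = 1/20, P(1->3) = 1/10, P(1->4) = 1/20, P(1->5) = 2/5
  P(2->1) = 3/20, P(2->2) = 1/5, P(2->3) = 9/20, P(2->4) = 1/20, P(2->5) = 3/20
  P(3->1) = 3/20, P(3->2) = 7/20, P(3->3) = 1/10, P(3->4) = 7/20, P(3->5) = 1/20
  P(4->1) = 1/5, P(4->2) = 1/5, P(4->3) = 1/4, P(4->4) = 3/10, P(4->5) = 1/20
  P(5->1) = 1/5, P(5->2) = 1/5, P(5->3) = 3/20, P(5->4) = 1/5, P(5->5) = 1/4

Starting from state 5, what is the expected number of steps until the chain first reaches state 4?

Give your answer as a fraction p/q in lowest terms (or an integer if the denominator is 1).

Let h_i = expected steps to first reach 4 from state i.
Boundary: h_4 = 0.
First-step equations for the other states:
  h_1 = 1 + 2/5*h_1 + 1/20*h_2 + 1/10*h_3 + 1/20*h_4 + 2/5*h_5
  h_2 = 1 + 3/20*h_1 + 1/5*h_2 + 9/20*h_3 + 1/20*h_4 + 3/20*h_5
  h_3 = 1 + 3/20*h_1 + 7/20*h_2 + 1/10*h_3 + 7/20*h_4 + 1/20*h_5
  h_5 = 1 + 1/5*h_1 + 1/5*h_2 + 3/20*h_3 + 1/5*h_4 + 1/4*h_5

Substituting h_4 = 0 and rearranging gives the linear system (I - Q) h = 1:
  [3/5, -1/20, -1/10, -2/5] . (h_1, h_2, h_3, h_5) = 1
  [-3/20, 4/5, -9/20, -3/20] . (h_1, h_2, h_3, h_5) = 1
  [-3/20, -7/20, 9/10, -1/20] . (h_1, h_2, h_3, h_5) = 1
  [-1/5, -1/5, -3/20, 3/4] . (h_1, h_2, h_3, h_5) = 1

Solving yields:
  h_1 = 149000/20893
  h_2 = 139220/20893
  h_3 = 109220/20893
  h_5 = 126560/20893

Starting state is 5, so the expected hitting time is h_5 = 126560/20893.

Answer: 126560/20893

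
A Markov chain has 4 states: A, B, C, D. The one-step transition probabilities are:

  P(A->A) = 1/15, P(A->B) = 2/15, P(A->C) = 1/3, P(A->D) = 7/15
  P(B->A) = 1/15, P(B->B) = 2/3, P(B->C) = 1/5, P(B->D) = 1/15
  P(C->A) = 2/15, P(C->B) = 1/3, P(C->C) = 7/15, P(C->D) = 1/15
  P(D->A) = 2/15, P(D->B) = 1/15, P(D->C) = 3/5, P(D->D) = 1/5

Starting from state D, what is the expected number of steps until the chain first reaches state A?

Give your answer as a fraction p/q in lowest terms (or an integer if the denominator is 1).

Let h_i = expected steps to first reach A from state i.
Boundary: h_A = 0.
First-step equations for the other states:
  h_B = 1 + 1/15*h_A + 2/3*h_B + 1/5*h_C + 1/15*h_D
  h_C = 1 + 2/15*h_A + 1/3*h_B + 7/15*h_C + 1/15*h_D
  h_D = 1 + 2/15*h_A + 1/15*h_B + 3/5*h_C + 1/5*h_D

Substituting h_A = 0 and rearranging gives the linear system (I - Q) h = 1:
  [1/3, -1/5, -1/15] . (h_B, h_C, h_D) = 1
  [-1/3, 8/15, -1/15] . (h_B, h_C, h_D) = 1
  [-1/15, -3/5, 4/5] . (h_B, h_C, h_D) = 1

Solving yields:
  h_B = 2145/199
  h_C = 1950/199
  h_D = 1890/199

Starting state is D, so the expected hitting time is h_D = 1890/199.

Answer: 1890/199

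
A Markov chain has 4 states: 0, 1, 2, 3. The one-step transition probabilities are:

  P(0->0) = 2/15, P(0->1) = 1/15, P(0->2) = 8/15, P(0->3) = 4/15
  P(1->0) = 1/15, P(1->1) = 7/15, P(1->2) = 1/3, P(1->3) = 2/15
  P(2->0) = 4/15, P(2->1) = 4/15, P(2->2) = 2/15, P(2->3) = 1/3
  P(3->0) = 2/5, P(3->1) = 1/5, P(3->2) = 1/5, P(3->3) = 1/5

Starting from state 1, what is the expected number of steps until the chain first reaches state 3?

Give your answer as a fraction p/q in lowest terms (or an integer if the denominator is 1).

Answer: 1215/257

Derivation:
Let h_i = expected steps to first reach 3 from state i.
Boundary: h_3 = 0.
First-step equations for the other states:
  h_0 = 1 + 2/15*h_0 + 1/15*h_1 + 8/15*h_2 + 4/15*h_3
  h_1 = 1 + 1/15*h_0 + 7/15*h_1 + 1/3*h_2 + 2/15*h_3
  h_2 = 1 + 4/15*h_0 + 4/15*h_1 + 2/15*h_2 + 1/3*h_3

Substituting h_3 = 0 and rearranging gives the linear system (I - Q) h = 1:
  [13/15, -1/15, -8/15] . (h_0, h_1, h_2) = 1
  [-1/15, 8/15, -1/3] . (h_0, h_1, h_2) = 1
  [-4/15, -4/15, 13/15] . (h_0, h_1, h_2) = 1

Solving yields:
  h_0 = 990/257
  h_1 = 1215/257
  h_2 = 975/257

Starting state is 1, so the expected hitting time is h_1 = 1215/257.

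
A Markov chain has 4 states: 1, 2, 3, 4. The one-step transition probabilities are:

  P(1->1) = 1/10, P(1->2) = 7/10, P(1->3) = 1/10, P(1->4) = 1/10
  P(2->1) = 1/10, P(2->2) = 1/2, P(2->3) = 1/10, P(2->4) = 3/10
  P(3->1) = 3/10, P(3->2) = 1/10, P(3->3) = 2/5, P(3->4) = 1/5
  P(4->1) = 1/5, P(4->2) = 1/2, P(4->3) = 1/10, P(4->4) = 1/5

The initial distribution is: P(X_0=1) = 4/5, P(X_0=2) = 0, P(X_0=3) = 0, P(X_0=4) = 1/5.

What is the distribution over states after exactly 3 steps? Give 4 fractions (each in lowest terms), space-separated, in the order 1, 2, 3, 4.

Answer: 757/5000 593/1250 139/1000 147/625

Derivation:
Propagating the distribution step by step (d_{t+1} = d_t * P):
d_0 = (1=4/5, 2=0, 3=0, 4=1/5)
  d_1[1] = 4/5*1/10 + 0*1/10 + 0*3/10 + 1/5*1/5 = 3/25
  d_1[2] = 4/5*7/10 + 0*1/2 + 0*1/10 + 1/5*1/2 = 33/50
  d_1[3] = 4/5*1/10 + 0*1/10 + 0*2/5 + 1/5*1/10 = 1/10
  d_1[4] = 4/5*1/10 + 0*3/10 + 0*1/5 + 1/5*1/5 = 3/25
d_1 = (1=3/25, 2=33/50, 3=1/10, 4=3/25)
  d_2[1] = 3/25*1/10 + 33/50*1/10 + 1/10*3/10 + 3/25*1/5 = 33/250
  d_2[2] = 3/25*7/10 + 33/50*1/2 + 1/10*1/10 + 3/25*1/2 = 121/250
  d_2[3] = 3/25*1/10 + 33/50*1/10 + 1/10*2/5 + 3/25*1/10 = 13/100
  d_2[4] = 3/25*1/10 + 33/50*3/10 + 1/10*1/5 + 3/25*1/5 = 127/500
d_2 = (1=33/250, 2=121/250, 3=13/100, 4=127/500)
  d_3[1] = 33/250*1/10 + 121/250*1/10 + 13/100*3/10 + 127/500*1/5 = 757/5000
  d_3[2] = 33/250*7/10 + 121/250*1/2 + 13/100*1/10 + 127/500*1/2 = 593/1250
  d_3[3] = 33/250*1/10 + 121/250*1/10 + 13/100*2/5 + 127/500*1/10 = 139/1000
  d_3[4] = 33/250*1/10 + 121/250*3/10 + 13/100*1/5 + 127/500*1/5 = 147/625
d_3 = (1=757/5000, 2=593/1250, 3=139/1000, 4=147/625)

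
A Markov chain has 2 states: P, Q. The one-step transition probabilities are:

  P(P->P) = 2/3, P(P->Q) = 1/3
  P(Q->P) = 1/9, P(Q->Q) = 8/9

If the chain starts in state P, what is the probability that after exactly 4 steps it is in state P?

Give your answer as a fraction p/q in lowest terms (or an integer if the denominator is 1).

Computing P^4 by repeated multiplication:
P^1 =
  P: [2/3, 1/3]
  Q: [1/9, 8/9]
P^2 =
  P: [13/27, 14/27]
  Q: [14/81, 67/81]
P^3 =
  P: [92/243, 151/243]
  Q: [151/729, 578/729]
P^4 =
  P: [703/2187, 1484/2187]
  Q: [1484/6561, 5077/6561]

(P^4)[P -> P] = 703/2187

Answer: 703/2187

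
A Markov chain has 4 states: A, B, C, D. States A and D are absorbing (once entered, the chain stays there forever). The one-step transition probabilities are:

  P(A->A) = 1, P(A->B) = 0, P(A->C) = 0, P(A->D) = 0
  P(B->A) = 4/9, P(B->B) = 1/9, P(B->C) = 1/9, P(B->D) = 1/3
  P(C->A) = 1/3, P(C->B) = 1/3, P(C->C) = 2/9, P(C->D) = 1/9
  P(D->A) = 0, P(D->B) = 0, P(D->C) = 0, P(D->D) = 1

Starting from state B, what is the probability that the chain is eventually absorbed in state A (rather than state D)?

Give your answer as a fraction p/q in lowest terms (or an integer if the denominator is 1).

Answer: 31/53

Derivation:
Let a_i = P(absorbed in A | start in state i).
Boundary conditions: a_A = 1, a_D = 0.
For each transient state i, a_i = sum_j P(i->j) * a_j:
  a_B = 4/9*a_A + 1/9*a_B + 1/9*a_C + 1/3*a_D
  a_C = 1/3*a_A + 1/3*a_B + 2/9*a_C + 1/9*a_D

Substituting a_A = 1 and a_D = 0, rearrange to (I - Q) a = r where r[i] = P(i -> A):
  [8/9, -1/9] . (a_B, a_C) = 4/9
  [-1/3, 7/9] . (a_B, a_C) = 1/3

Solving yields:
  a_B = 31/53
  a_C = 36/53

Starting state is B, so the absorption probability is a_B = 31/53.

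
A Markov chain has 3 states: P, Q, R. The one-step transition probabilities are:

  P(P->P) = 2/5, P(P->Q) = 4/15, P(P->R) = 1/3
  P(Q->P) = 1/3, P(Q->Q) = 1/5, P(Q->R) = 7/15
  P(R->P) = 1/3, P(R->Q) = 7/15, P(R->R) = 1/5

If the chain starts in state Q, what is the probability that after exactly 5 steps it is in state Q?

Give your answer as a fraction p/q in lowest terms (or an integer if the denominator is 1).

Answer: 78821/253125

Derivation:
Computing P^5 by repeated multiplication:
P^1 =
  P: [2/5, 4/15, 1/3]
  Q: [1/3, 1/5, 7/15]
  R: [1/3, 7/15, 1/5]
P^2 =
  P: [9/25, 71/225, 73/225]
  Q: [16/45, 26/75, 67/225]
  R: [16/45, 62/225, 83/225]
P^3 =
  P: [134/375, 1048/3375, 1121/3375]
  Q: [241/675, 341/1125, 1147/3375]
  R: [241/675, 1087/3375, 361/1125]
P^4 =
  P: [2009/5625, 3163/10125, 16729/50625]
  Q: [3616/10125, 5306/16875, 16627/50625]
  R: [3616/10125, 15662/50625, 16883/50625]
P^5 =
  P: [30134/84375, 236872/759375, 251297/759375]
  Q: [54241/151875, 78821/253125, 251707/759375]
  R: [54241/151875, 237487/759375, 83561/253125]

(P^5)[Q -> Q] = 78821/253125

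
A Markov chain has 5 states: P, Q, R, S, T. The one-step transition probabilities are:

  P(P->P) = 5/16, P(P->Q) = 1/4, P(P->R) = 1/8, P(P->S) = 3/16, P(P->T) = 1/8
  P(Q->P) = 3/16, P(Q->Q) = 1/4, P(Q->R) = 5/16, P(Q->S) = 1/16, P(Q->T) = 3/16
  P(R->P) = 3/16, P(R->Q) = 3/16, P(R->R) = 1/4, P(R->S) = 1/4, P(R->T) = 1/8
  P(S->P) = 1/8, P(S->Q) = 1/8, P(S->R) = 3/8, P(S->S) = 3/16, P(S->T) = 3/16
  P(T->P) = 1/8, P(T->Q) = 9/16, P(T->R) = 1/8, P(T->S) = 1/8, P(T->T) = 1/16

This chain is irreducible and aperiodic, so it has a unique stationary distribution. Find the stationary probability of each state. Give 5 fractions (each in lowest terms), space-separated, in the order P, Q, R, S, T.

Answer: 11341/58890 7627/29445 14399/58890 9511/58890 43/302

Derivation:
The stationary distribution satisfies pi = pi * P, i.e.:
  pi_P = 5/16*pi_P + 3/16*pi_Q + 3/16*pi_R + 1/8*pi_S + 1/8*pi_T
  pi_Q = 1/4*pi_P + 1/4*pi_Q + 3/16*pi_R + 1/8*pi_S + 9/16*pi_T
  pi_R = 1/8*pi_P + 5/16*pi_Q + 1/4*pi_R + 3/8*pi_S + 1/8*pi_T
  pi_S = 3/16*pi_P + 1/16*pi_Q + 1/4*pi_R + 3/16*pi_S + 1/8*pi_T
  pi_T = 1/8*pi_P + 3/16*pi_Q + 1/8*pi_R + 3/16*pi_S + 1/16*pi_T
with normalization: pi_P + pi_Q + pi_R + pi_S + pi_T = 1.

Using the first 4 balance equations plus normalization, the linear system A*pi = b is:
  [-11/16, 3/16, 3/16, 1/8, 1/8] . pi = 0
  [1/4, -3/4, 3/16, 1/8, 9/16] . pi = 0
  [1/8, 5/16, -3/4, 3/8, 1/8] . pi = 0
  [3/16, 1/16, 1/4, -13/16, 1/8] . pi = 0
  [1, 1, 1, 1, 1] . pi = 1

Solving yields:
  pi_P = 11341/58890
  pi_Q = 7627/29445
  pi_R = 14399/58890
  pi_S = 9511/58890
  pi_T = 43/302

Verification (pi * P):
  11341/58890*5/16 + 7627/29445*3/16 + 14399/58890*3/16 + 9511/58890*1/8 + 43/302*1/8 = 11341/58890 = pi_P  (ok)
  11341/58890*1/4 + 7627/29445*1/4 + 14399/58890*3/16 + 9511/58890*1/8 + 43/302*9/16 = 7627/29445 = pi_Q  (ok)
  11341/58890*1/8 + 7627/29445*5/16 + 14399/58890*1/4 + 9511/58890*3/8 + 43/302*1/8 = 14399/58890 = pi_R  (ok)
  11341/58890*3/16 + 7627/29445*1/16 + 14399/58890*1/4 + 9511/58890*3/16 + 43/302*1/8 = 9511/58890 = pi_S  (ok)
  11341/58890*1/8 + 7627/29445*3/16 + 14399/58890*1/8 + 9511/58890*3/16 + 43/302*1/16 = 43/302 = pi_T  (ok)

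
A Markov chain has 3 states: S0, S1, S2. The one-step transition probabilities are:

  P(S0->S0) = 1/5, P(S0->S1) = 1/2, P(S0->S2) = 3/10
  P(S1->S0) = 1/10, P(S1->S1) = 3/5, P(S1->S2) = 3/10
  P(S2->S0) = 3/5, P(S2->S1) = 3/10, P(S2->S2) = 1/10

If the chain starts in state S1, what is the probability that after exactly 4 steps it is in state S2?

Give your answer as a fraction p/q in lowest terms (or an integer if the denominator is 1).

Computing P^4 by repeated multiplication:
P^1 =
  S0: [1/5, 1/2, 3/10]
  S1: [1/10, 3/5, 3/10]
  S2: [3/5, 3/10, 1/10]
P^2 =
  S0: [27/100, 49/100, 6/25]
  S1: [13/50, 1/2, 6/25]
  S2: [21/100, 51/100, 7/25]
P^3 =
  S0: [247/1000, 501/1000, 63/250]
  S1: [123/500, 251/500, 63/250]
  S2: [261/1000, 99/200, 61/250]
P^4 =
  S0: [2507/10000, 4997/10000, 156/625]
  S1: [1253/5000, 2499/5000, 156/625]
  S2: [2481/10000, 5007/10000, 157/625]

(P^4)[S1 -> S2] = 156/625

Answer: 156/625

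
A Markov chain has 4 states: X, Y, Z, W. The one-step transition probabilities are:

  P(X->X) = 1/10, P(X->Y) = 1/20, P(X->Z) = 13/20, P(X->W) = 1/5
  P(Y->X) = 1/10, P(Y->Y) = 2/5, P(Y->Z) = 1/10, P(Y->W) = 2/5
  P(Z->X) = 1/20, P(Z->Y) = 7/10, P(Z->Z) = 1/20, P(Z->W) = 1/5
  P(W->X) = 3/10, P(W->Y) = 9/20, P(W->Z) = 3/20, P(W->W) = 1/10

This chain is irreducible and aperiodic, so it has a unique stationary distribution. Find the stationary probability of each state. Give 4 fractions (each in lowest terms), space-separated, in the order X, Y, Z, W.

Answer: 840/5897 2463/5897 1074/5897 1520/5897

Derivation:
The stationary distribution satisfies pi = pi * P, i.e.:
  pi_X = 1/10*pi_X + 1/10*pi_Y + 1/20*pi_Z + 3/10*pi_W
  pi_Y = 1/20*pi_X + 2/5*pi_Y + 7/10*pi_Z + 9/20*pi_W
  pi_Z = 13/20*pi_X + 1/10*pi_Y + 1/20*pi_Z + 3/20*pi_W
  pi_W = 1/5*pi_X + 2/5*pi_Y + 1/5*pi_Z + 1/10*pi_W
with normalization: pi_X + pi_Y + pi_Z + pi_W = 1.

Using the first 3 balance equations plus normalization, the linear system A*pi = b is:
  [-9/10, 1/10, 1/20, 3/10] . pi = 0
  [1/20, -3/5, 7/10, 9/20] . pi = 0
  [13/20, 1/10, -19/20, 3/20] . pi = 0
  [1, 1, 1, 1] . pi = 1

Solving yields:
  pi_X = 840/5897
  pi_Y = 2463/5897
  pi_Z = 1074/5897
  pi_W = 1520/5897

Verification (pi * P):
  840/5897*1/10 + 2463/5897*1/10 + 1074/5897*1/20 + 1520/5897*3/10 = 840/5897 = pi_X  (ok)
  840/5897*1/20 + 2463/5897*2/5 + 1074/5897*7/10 + 1520/5897*9/20 = 2463/5897 = pi_Y  (ok)
  840/5897*13/20 + 2463/5897*1/10 + 1074/5897*1/20 + 1520/5897*3/20 = 1074/5897 = pi_Z  (ok)
  840/5897*1/5 + 2463/5897*2/5 + 1074/5897*1/5 + 1520/5897*1/10 = 1520/5897 = pi_W  (ok)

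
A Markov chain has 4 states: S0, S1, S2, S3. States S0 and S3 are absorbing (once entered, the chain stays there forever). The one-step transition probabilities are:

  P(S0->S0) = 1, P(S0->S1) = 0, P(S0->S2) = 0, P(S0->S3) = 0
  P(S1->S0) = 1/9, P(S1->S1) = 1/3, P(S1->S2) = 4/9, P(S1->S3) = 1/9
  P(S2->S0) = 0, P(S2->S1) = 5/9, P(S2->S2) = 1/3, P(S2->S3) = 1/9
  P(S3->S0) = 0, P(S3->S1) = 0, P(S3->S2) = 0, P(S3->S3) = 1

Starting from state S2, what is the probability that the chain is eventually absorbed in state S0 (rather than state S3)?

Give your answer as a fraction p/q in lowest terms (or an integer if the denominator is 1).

Let a_i = P(absorbed in S0 | start in state i).
Boundary conditions: a_S0 = 1, a_S3 = 0.
For each transient state i, a_i = sum_j P(i->j) * a_j:
  a_S1 = 1/9*a_S0 + 1/3*a_S1 + 4/9*a_S2 + 1/9*a_S3
  a_S2 = 0*a_S0 + 5/9*a_S1 + 1/3*a_S2 + 1/9*a_S3

Substituting a_S0 = 1 and a_S3 = 0, rearrange to (I - Q) a = r where r[i] = P(i -> S0):
  [2/3, -4/9] . (a_S1, a_S2) = 1/9
  [-5/9, 2/3] . (a_S1, a_S2) = 0

Solving yields:
  a_S1 = 3/8
  a_S2 = 5/16

Starting state is S2, so the absorption probability is a_S2 = 5/16.

Answer: 5/16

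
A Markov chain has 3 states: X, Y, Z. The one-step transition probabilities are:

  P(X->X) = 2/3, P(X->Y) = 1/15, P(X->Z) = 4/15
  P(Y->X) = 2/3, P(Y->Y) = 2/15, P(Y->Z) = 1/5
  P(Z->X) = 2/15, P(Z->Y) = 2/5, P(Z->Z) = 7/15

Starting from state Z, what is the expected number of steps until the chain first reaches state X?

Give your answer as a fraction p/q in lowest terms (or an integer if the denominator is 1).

Let h_i = expected steps to first reach X from state i.
Boundary: h_X = 0.
First-step equations for the other states:
  h_Y = 1 + 2/3*h_X + 2/15*h_Y + 1/5*h_Z
  h_Z = 1 + 2/15*h_X + 2/5*h_Y + 7/15*h_Z

Substituting h_X = 0 and rearranging gives the linear system (I - Q) h = 1:
  [13/15, -1/5] . (h_Y, h_Z) = 1
  [-2/5, 8/15] . (h_Y, h_Z) = 1

Solving yields:
  h_Y = 165/86
  h_Z = 285/86

Starting state is Z, so the expected hitting time is h_Z = 285/86.

Answer: 285/86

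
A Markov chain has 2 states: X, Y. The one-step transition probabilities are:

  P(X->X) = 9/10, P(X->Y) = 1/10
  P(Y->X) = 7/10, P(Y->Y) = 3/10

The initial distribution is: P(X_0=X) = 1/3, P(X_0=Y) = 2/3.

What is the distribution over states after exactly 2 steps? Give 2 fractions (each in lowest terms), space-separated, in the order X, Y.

Propagating the distribution step by step (d_{t+1} = d_t * P):
d_0 = (X=1/3, Y=2/3)
  d_1[X] = 1/3*9/10 + 2/3*7/10 = 23/30
  d_1[Y] = 1/3*1/10 + 2/3*3/10 = 7/30
d_1 = (X=23/30, Y=7/30)
  d_2[X] = 23/30*9/10 + 7/30*7/10 = 64/75
  d_2[Y] = 23/30*1/10 + 7/30*3/10 = 11/75
d_2 = (X=64/75, Y=11/75)

Answer: 64/75 11/75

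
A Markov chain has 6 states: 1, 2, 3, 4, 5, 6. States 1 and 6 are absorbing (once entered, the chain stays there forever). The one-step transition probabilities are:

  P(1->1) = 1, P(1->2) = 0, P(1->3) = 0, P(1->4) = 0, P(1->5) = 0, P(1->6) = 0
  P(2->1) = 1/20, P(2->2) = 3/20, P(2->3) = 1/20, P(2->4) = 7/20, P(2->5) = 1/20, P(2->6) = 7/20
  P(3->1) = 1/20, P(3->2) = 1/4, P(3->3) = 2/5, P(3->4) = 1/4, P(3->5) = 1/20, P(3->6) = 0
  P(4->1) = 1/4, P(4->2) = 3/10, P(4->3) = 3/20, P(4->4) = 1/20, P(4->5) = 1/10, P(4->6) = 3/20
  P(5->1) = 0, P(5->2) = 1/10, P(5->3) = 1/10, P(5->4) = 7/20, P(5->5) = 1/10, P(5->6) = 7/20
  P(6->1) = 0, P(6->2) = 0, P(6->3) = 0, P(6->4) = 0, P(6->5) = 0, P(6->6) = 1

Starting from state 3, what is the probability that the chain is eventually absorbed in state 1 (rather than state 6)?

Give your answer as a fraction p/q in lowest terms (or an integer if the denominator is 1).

Let a_i = P(absorbed in 1 | start in state i).
Boundary conditions: a_1 = 1, a_6 = 0.
For each transient state i, a_i = sum_j P(i->j) * a_j:
  a_2 = 1/20*a_1 + 3/20*a_2 + 1/20*a_3 + 7/20*a_4 + 1/20*a_5 + 7/20*a_6
  a_3 = 1/20*a_1 + 1/4*a_2 + 2/5*a_3 + 1/4*a_4 + 1/20*a_5 + 0*a_6
  a_4 = 1/4*a_1 + 3/10*a_2 + 3/20*a_3 + 1/20*a_4 + 1/10*a_5 + 3/20*a_6
  a_5 = 0*a_1 + 1/10*a_2 + 1/10*a_3 + 7/20*a_4 + 1/10*a_5 + 7/20*a_6

Substituting a_1 = 1 and a_6 = 0, rearrange to (I - Q) a = r where r[i] = P(i -> 1):
  [17/20, -1/20, -7/20, -1/20] . (a_2, a_3, a_4, a_5) = 1/20
  [-1/4, 3/5, -1/4, -1/20] . (a_2, a_3, a_4, a_5) = 1/20
  [-3/10, -3/20, 19/20, -1/10] . (a_2, a_3, a_4, a_5) = 1/4
  [-1/10, -1/10, -7/20, 9/10] . (a_2, a_3, a_4, a_5) = 0

Solving yields:
  a_2 = 675/2422
  a_3 = 489/1211
  a_4 = 534/1211
  a_5 = 599/2422

Starting state is 3, so the absorption probability is a_3 = 489/1211.

Answer: 489/1211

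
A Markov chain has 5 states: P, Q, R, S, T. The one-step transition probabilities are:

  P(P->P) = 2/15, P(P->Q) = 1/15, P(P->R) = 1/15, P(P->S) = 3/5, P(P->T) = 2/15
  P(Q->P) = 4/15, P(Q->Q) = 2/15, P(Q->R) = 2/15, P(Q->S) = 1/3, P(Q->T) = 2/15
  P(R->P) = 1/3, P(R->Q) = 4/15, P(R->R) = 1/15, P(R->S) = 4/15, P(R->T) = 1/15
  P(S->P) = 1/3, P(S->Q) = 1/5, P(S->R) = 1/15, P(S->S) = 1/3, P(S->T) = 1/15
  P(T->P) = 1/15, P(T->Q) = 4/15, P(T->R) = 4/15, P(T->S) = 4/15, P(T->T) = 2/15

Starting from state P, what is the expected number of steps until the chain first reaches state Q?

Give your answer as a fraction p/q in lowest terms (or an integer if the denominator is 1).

Let h_i = expected steps to first reach Q from state i.
Boundary: h_Q = 0.
First-step equations for the other states:
  h_P = 1 + 2/15*h_P + 1/15*h_Q + 1/15*h_R + 3/5*h_S + 2/15*h_T
  h_R = 1 + 1/3*h_P + 4/15*h_Q + 1/15*h_R + 4/15*h_S + 1/15*h_T
  h_S = 1 + 1/3*h_P + 1/5*h_Q + 1/15*h_R + 1/3*h_S + 1/15*h_T
  h_T = 1 + 1/15*h_P + 4/15*h_Q + 4/15*h_R + 4/15*h_S + 2/15*h_T

Substituting h_Q = 0 and rearranging gives the linear system (I - Q) h = 1:
  [13/15, -1/15, -3/5, -2/15] . (h_P, h_R, h_S, h_T) = 1
  [-1/3, 14/15, -4/15, -1/15] . (h_P, h_R, h_S, h_T) = 1
  [-1/3, -1/15, 2/3, -1/15] . (h_P, h_R, h_S, h_T) = 1
  [-1/15, -4/15, -4/15, 13/15] . (h_P, h_R, h_S, h_T) = 1

Solving yields:
  h_P = 6363/1021
  h_R = 5376/1021
  h_S = 5760/1021
  h_T = 5094/1021

Starting state is P, so the expected hitting time is h_P = 6363/1021.

Answer: 6363/1021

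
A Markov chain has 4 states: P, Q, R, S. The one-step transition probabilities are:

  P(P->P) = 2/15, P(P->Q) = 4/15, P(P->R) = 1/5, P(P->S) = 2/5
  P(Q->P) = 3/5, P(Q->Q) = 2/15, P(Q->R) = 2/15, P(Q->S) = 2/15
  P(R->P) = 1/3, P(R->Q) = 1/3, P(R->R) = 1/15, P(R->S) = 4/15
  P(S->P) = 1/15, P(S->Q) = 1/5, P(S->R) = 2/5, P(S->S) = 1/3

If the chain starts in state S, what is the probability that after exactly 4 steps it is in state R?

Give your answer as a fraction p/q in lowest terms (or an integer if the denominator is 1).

Answer: 10862/50625

Derivation:
Computing P^4 by repeated multiplication:
P^1 =
  P: [2/15, 4/15, 1/5, 2/5]
  Q: [3/5, 2/15, 2/15, 2/15]
  R: [1/3, 1/3, 1/15, 4/15]
  S: [1/15, 1/5, 2/5, 1/3]
P^2 =
  P: [61/225, 49/225, 53/225, 62/225]
  Q: [16/75, 56/225, 1/5, 76/225]
  R: [64/225, 47/225, 2/9, 64/225]
  S: [64/225, 11/45, 1/5, 61/225]
P^3 =
  P: [178/675, 793/3375, 706/3375, 986/3375]
  Q: [901/3375, 757/3375, 757/3375, 64/225]
  R: [173/675, 88/375, 16/75, 998/3375]
  S: [101/375, 86/375, 713/3375, 979/3375]
P^4 =
  P: [13433/50625, 3878/16875, 3626/16875, 2936/10125]
  Q: [2672/10125, 11783/50625, 3578/16875, 4916/16875]
  R: [13456/50625, 11638/50625, 3629/16875, 14644/50625]
  S: [13328/50625, 11686/50625, 10862/50625, 14749/50625]

(P^4)[S -> R] = 10862/50625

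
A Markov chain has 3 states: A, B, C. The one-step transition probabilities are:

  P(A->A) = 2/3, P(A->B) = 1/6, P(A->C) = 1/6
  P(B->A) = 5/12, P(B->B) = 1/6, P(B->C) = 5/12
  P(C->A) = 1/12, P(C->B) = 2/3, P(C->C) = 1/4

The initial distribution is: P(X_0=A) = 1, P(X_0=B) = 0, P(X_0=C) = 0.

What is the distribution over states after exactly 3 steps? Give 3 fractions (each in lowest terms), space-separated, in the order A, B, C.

Propagating the distribution step by step (d_{t+1} = d_t * P):
d_0 = (A=1, B=0, C=0)
  d_1[A] = 1*2/3 + 0*5/12 + 0*1/12 = 2/3
  d_1[B] = 1*1/6 + 0*1/6 + 0*2/3 = 1/6
  d_1[C] = 1*1/6 + 0*5/12 + 0*1/4 = 1/6
d_1 = (A=2/3, B=1/6, C=1/6)
  d_2[A] = 2/3*2/3 + 1/6*5/12 + 1/6*1/12 = 19/36
  d_2[B] = 2/3*1/6 + 1/6*1/6 + 1/6*2/3 = 1/4
  d_2[C] = 2/3*1/6 + 1/6*5/12 + 1/6*1/4 = 2/9
d_2 = (A=19/36, B=1/4, C=2/9)
  d_3[A] = 19/36*2/3 + 1/4*5/12 + 2/9*1/12 = 205/432
  d_3[B] = 19/36*1/6 + 1/4*1/6 + 2/9*2/3 = 5/18
  d_3[C] = 19/36*1/6 + 1/4*5/12 + 2/9*1/4 = 107/432
d_3 = (A=205/432, B=5/18, C=107/432)

Answer: 205/432 5/18 107/432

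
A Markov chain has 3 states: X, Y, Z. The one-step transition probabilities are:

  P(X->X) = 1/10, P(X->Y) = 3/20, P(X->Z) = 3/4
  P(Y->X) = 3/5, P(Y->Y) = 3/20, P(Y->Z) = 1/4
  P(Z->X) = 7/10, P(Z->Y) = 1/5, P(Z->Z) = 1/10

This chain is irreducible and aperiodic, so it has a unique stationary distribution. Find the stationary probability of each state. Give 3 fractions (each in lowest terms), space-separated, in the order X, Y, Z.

The stationary distribution satisfies pi = pi * P, i.e.:
  pi_X = 1/10*pi_X + 3/5*pi_Y + 7/10*pi_Z
  pi_Y = 3/20*pi_X + 3/20*pi_Y + 1/5*pi_Z
  pi_Z = 3/4*pi_X + 1/4*pi_Y + 1/10*pi_Z
with normalization: pi_X + pi_Y + pi_Z = 1.

Using the first 2 balance equations plus normalization, the linear system A*pi = b is:
  [-9/10, 3/5, 7/10] . pi = 0
  [3/20, -17/20, 1/5] . pi = 0
  [1, 1, 1] . pi = 1

Solving yields:
  pi_X = 143/335
  pi_Y = 57/335
  pi_Z = 27/67

Verification (pi * P):
  143/335*1/10 + 57/335*3/5 + 27/67*7/10 = 143/335 = pi_X  (ok)
  143/335*3/20 + 57/335*3/20 + 27/67*1/5 = 57/335 = pi_Y  (ok)
  143/335*3/4 + 57/335*1/4 + 27/67*1/10 = 27/67 = pi_Z  (ok)

Answer: 143/335 57/335 27/67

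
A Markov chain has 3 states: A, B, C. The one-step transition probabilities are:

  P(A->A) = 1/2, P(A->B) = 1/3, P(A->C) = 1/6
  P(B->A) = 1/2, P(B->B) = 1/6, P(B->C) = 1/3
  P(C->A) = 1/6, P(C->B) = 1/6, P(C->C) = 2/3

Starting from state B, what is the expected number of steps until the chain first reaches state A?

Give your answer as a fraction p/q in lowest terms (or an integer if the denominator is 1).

Answer: 3

Derivation:
Let h_i = expected steps to first reach A from state i.
Boundary: h_A = 0.
First-step equations for the other states:
  h_B = 1 + 1/2*h_A + 1/6*h_B + 1/3*h_C
  h_C = 1 + 1/6*h_A + 1/6*h_B + 2/3*h_C

Substituting h_A = 0 and rearranging gives the linear system (I - Q) h = 1:
  [5/6, -1/3] . (h_B, h_C) = 1
  [-1/6, 1/3] . (h_B, h_C) = 1

Solving yields:
  h_B = 3
  h_C = 9/2

Starting state is B, so the expected hitting time is h_B = 3.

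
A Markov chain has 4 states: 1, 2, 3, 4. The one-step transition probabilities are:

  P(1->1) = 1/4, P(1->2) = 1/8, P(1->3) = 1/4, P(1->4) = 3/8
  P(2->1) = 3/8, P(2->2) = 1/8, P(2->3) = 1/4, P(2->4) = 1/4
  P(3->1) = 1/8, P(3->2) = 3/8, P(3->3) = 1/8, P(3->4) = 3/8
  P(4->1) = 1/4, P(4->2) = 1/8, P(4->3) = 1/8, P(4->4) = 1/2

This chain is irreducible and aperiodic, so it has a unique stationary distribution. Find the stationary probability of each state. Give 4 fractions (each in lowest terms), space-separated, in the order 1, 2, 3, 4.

The stationary distribution satisfies pi = pi * P, i.e.:
  pi_1 = 1/4*pi_1 + 3/8*pi_2 + 1/8*pi_3 + 1/4*pi_4
  pi_2 = 1/8*pi_1 + 1/8*pi_2 + 3/8*pi_3 + 1/8*pi_4
  pi_3 = 1/4*pi_1 + 1/4*pi_2 + 1/8*pi_3 + 1/8*pi_4
  pi_4 = 3/8*pi_1 + 1/4*pi_2 + 3/8*pi_3 + 1/2*pi_4
with normalization: pi_1 + pi_2 + pi_3 + pi_4 = 1.

Using the first 3 balance equations plus normalization, the linear system A*pi = b is:
  [-3/4, 3/8, 1/8, 1/4] . pi = 0
  [1/8, -7/8, 3/8, 1/8] . pi = 0
  [1/4, 1/4, -7/8, 1/8] . pi = 0
  [1, 1, 1, 1] . pi = 1

Solving yields:
  pi_1 = 125/502
  pi_2 = 85/502
  pi_3 = 89/502
  pi_4 = 203/502

Verification (pi * P):
  125/502*1/4 + 85/502*3/8 + 89/502*1/8 + 203/502*1/4 = 125/502 = pi_1  (ok)
  125/502*1/8 + 85/502*1/8 + 89/502*3/8 + 203/502*1/8 = 85/502 = pi_2  (ok)
  125/502*1/4 + 85/502*1/4 + 89/502*1/8 + 203/502*1/8 = 89/502 = pi_3  (ok)
  125/502*3/8 + 85/502*1/4 + 89/502*3/8 + 203/502*1/2 = 203/502 = pi_4  (ok)

Answer: 125/502 85/502 89/502 203/502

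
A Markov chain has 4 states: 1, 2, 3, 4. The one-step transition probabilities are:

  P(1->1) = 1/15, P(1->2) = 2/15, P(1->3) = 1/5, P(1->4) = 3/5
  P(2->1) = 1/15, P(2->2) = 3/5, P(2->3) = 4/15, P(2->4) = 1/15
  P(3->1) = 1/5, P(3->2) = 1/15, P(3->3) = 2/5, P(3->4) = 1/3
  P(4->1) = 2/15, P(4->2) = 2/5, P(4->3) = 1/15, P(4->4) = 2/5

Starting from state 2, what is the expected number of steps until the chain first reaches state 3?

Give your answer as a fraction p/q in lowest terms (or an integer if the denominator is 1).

Answer: 1065/244

Derivation:
Let h_i = expected steps to first reach 3 from state i.
Boundary: h_3 = 0.
First-step equations for the other states:
  h_1 = 1 + 1/15*h_1 + 2/15*h_2 + 1/5*h_3 + 3/5*h_4
  h_2 = 1 + 1/15*h_1 + 3/5*h_2 + 4/15*h_3 + 1/15*h_4
  h_4 = 1 + 2/15*h_1 + 2/5*h_2 + 1/15*h_3 + 2/5*h_4

Substituting h_3 = 0 and rearranging gives the linear system (I - Q) h = 1:
  [14/15, -2/15, -3/5] . (h_1, h_2, h_4) = 1
  [-1/15, 2/5, -1/15] . (h_1, h_2, h_4) = 1
  [-2/15, -2/5, 3/5] . (h_1, h_2, h_4) = 1

Solving yields:
  h_1 = 330/61
  h_2 = 1065/244
  h_4 = 705/122

Starting state is 2, so the expected hitting time is h_2 = 1065/244.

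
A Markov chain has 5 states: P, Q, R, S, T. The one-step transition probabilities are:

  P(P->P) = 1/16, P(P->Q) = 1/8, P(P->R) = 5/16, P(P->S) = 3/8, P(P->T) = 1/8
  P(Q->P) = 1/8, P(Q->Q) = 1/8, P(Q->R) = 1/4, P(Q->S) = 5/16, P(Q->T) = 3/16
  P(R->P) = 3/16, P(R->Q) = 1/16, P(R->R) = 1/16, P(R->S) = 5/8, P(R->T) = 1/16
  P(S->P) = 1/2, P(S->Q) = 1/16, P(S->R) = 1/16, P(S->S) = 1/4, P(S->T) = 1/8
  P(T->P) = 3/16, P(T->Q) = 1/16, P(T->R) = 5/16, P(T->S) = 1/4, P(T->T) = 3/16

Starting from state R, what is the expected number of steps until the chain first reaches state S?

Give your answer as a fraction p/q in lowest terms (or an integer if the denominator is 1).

Let h_i = expected steps to first reach S from state i.
Boundary: h_S = 0.
First-step equations for the other states:
  h_P = 1 + 1/16*h_P + 1/8*h_Q + 5/16*h_R + 3/8*h_S + 1/8*h_T
  h_Q = 1 + 1/8*h_P + 1/8*h_Q + 1/4*h_R + 5/16*h_S + 3/16*h_T
  h_R = 1 + 3/16*h_P + 1/16*h_Q + 1/16*h_R + 5/8*h_S + 1/16*h_T
  h_T = 1 + 3/16*h_P + 1/16*h_Q + 5/16*h_R + 1/4*h_S + 3/16*h_T

Substituting h_S = 0 and rearranging gives the linear system (I - Q) h = 1:
  [15/16, -1/8, -5/16, -1/8] . (h_P, h_Q, h_R, h_T) = 1
  [-1/8, 7/8, -1/4, -3/16] . (h_P, h_Q, h_R, h_T) = 1
  [-3/16, -1/16, 15/16, -1/16] . (h_P, h_Q, h_R, h_T) = 1
  [-3/16, -1/16, -5/16, 13/16] . (h_P, h_Q, h_R, h_T) = 1

Solving yields:
  h_P = 9612/3983
  h_Q = 1488/569
  h_R = 1084/569
  h_T = 10840/3983

Starting state is R, so the expected hitting time is h_R = 1084/569.

Answer: 1084/569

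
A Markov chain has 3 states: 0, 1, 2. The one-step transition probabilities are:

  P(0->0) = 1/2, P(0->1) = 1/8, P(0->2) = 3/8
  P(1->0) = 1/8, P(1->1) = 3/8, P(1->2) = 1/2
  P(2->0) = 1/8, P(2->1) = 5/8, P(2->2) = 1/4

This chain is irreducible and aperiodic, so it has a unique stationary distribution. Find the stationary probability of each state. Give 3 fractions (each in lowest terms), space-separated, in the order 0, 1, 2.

The stationary distribution satisfies pi = pi * P, i.e.:
  pi_0 = 1/2*pi_0 + 1/8*pi_1 + 1/8*pi_2
  pi_1 = 1/8*pi_0 + 3/8*pi_1 + 5/8*pi_2
  pi_2 = 3/8*pi_0 + 1/2*pi_1 + 1/4*pi_2
with normalization: pi_0 + pi_1 + pi_2 = 1.

Using the first 2 balance equations plus normalization, the linear system A*pi = b is:
  [-1/2, 1/8, 1/8] . pi = 0
  [1/8, -5/8, 5/8] . pi = 0
  [1, 1, 1] . pi = 1

Solving yields:
  pi_0 = 1/5
  pi_1 = 21/50
  pi_2 = 19/50

Verification (pi * P):
  1/5*1/2 + 21/50*1/8 + 19/50*1/8 = 1/5 = pi_0  (ok)
  1/5*1/8 + 21/50*3/8 + 19/50*5/8 = 21/50 = pi_1  (ok)
  1/5*3/8 + 21/50*1/2 + 19/50*1/4 = 19/50 = pi_2  (ok)

Answer: 1/5 21/50 19/50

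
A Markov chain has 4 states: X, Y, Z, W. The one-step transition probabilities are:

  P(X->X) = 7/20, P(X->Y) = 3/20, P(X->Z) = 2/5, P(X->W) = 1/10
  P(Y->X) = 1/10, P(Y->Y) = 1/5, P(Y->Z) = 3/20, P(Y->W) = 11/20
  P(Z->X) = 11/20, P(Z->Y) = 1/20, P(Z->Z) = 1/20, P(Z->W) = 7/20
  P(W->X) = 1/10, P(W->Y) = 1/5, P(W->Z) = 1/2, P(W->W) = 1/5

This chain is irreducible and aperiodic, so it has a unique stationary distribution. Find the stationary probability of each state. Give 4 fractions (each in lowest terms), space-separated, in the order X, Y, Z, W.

The stationary distribution satisfies pi = pi * P, i.e.:
  pi_X = 7/20*pi_X + 1/10*pi_Y + 11/20*pi_Z + 1/10*pi_W
  pi_Y = 3/20*pi_X + 1/5*pi_Y + 1/20*pi_Z + 1/5*pi_W
  pi_Z = 2/5*pi_X + 3/20*pi_Y + 1/20*pi_Z + 1/2*pi_W
  pi_W = 1/10*pi_X + 11/20*pi_Y + 7/20*pi_Z + 1/5*pi_W
with normalization: pi_X + pi_Y + pi_Z + pi_W = 1.

Using the first 3 balance equations plus normalization, the linear system A*pi = b is:
  [-13/20, 1/10, 11/20, 1/10] . pi = 0
  [3/20, -4/5, 1/20, 1/5] . pi = 0
  [2/5, 3/20, -19/20, 1/2] . pi = 0
  [1, 1, 1, 1] . pi = 1

Solving yields:
  pi_X = 1333/4341
  pi_Y = 613/4341
  pi_Z = 419/1447
  pi_W = 1138/4341

Verification (pi * P):
  1333/4341*7/20 + 613/4341*1/10 + 419/1447*11/20 + 1138/4341*1/10 = 1333/4341 = pi_X  (ok)
  1333/4341*3/20 + 613/4341*1/5 + 419/1447*1/20 + 1138/4341*1/5 = 613/4341 = pi_Y  (ok)
  1333/4341*2/5 + 613/4341*3/20 + 419/1447*1/20 + 1138/4341*1/2 = 419/1447 = pi_Z  (ok)
  1333/4341*1/10 + 613/4341*11/20 + 419/1447*7/20 + 1138/4341*1/5 = 1138/4341 = pi_W  (ok)

Answer: 1333/4341 613/4341 419/1447 1138/4341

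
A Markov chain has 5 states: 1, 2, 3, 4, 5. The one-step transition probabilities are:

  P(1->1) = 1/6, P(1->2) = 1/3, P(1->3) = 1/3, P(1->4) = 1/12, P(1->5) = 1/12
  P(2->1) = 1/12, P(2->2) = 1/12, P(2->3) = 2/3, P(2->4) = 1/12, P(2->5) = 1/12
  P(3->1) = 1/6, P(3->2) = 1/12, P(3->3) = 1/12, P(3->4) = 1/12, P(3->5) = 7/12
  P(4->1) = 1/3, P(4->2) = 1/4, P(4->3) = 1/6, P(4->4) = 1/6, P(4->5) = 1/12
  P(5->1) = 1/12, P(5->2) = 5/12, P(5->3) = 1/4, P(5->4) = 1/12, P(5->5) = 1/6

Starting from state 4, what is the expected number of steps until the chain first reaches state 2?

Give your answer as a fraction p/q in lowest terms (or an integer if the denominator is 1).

Answer: 2664/713

Derivation:
Let h_i = expected steps to first reach 2 from state i.
Boundary: h_2 = 0.
First-step equations for the other states:
  h_1 = 1 + 1/6*h_1 + 1/3*h_2 + 1/3*h_3 + 1/12*h_4 + 1/12*h_5
  h_3 = 1 + 1/6*h_1 + 1/12*h_2 + 1/12*h_3 + 1/12*h_4 + 7/12*h_5
  h_4 = 1 + 1/3*h_1 + 1/4*h_2 + 1/6*h_3 + 1/6*h_4 + 1/12*h_5
  h_5 = 1 + 1/12*h_1 + 5/12*h_2 + 1/4*h_3 + 1/12*h_4 + 1/6*h_5

Substituting h_2 = 0 and rearranging gives the linear system (I - Q) h = 1:
  [5/6, -1/3, -1/12, -1/12] . (h_1, h_3, h_4, h_5) = 1
  [-1/6, 11/12, -1/12, -7/12] . (h_1, h_3, h_4, h_5) = 1
  [-1/3, -1/6, 5/6, -1/12] . (h_1, h_3, h_4, h_5) = 1
  [-1/12, -1/4, -1/12, 5/6] . (h_1, h_3, h_4, h_5) = 1

Solving yields:
  h_1 = 2508/713
  h_3 = 2904/713
  h_4 = 2664/713
  h_5 = 2244/713

Starting state is 4, so the expected hitting time is h_4 = 2664/713.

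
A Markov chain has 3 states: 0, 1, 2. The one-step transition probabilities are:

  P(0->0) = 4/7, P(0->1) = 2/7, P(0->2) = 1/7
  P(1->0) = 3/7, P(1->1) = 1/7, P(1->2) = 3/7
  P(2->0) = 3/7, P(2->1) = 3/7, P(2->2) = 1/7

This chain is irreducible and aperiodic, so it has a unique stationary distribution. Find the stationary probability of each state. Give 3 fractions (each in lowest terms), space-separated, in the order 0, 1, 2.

Answer: 1/2 5/18 2/9

Derivation:
The stationary distribution satisfies pi = pi * P, i.e.:
  pi_0 = 4/7*pi_0 + 3/7*pi_1 + 3/7*pi_2
  pi_1 = 2/7*pi_0 + 1/7*pi_1 + 3/7*pi_2
  pi_2 = 1/7*pi_0 + 3/7*pi_1 + 1/7*pi_2
with normalization: pi_0 + pi_1 + pi_2 = 1.

Using the first 2 balance equations plus normalization, the linear system A*pi = b is:
  [-3/7, 3/7, 3/7] . pi = 0
  [2/7, -6/7, 3/7] . pi = 0
  [1, 1, 1] . pi = 1

Solving yields:
  pi_0 = 1/2
  pi_1 = 5/18
  pi_2 = 2/9

Verification (pi * P):
  1/2*4/7 + 5/18*3/7 + 2/9*3/7 = 1/2 = pi_0  (ok)
  1/2*2/7 + 5/18*1/7 + 2/9*3/7 = 5/18 = pi_1  (ok)
  1/2*1/7 + 5/18*3/7 + 2/9*1/7 = 2/9 = pi_2  (ok)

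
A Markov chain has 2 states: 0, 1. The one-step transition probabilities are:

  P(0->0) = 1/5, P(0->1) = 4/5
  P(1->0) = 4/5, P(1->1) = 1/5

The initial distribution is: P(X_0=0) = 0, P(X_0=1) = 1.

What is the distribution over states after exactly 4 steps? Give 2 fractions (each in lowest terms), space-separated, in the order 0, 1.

Propagating the distribution step by step (d_{t+1} = d_t * P):
d_0 = (0=0, 1=1)
  d_1[0] = 0*1/5 + 1*4/5 = 4/5
  d_1[1] = 0*4/5 + 1*1/5 = 1/5
d_1 = (0=4/5, 1=1/5)
  d_2[0] = 4/5*1/5 + 1/5*4/5 = 8/25
  d_2[1] = 4/5*4/5 + 1/5*1/5 = 17/25
d_2 = (0=8/25, 1=17/25)
  d_3[0] = 8/25*1/5 + 17/25*4/5 = 76/125
  d_3[1] = 8/25*4/5 + 17/25*1/5 = 49/125
d_3 = (0=76/125, 1=49/125)
  d_4[0] = 76/125*1/5 + 49/125*4/5 = 272/625
  d_4[1] = 76/125*4/5 + 49/125*1/5 = 353/625
d_4 = (0=272/625, 1=353/625)

Answer: 272/625 353/625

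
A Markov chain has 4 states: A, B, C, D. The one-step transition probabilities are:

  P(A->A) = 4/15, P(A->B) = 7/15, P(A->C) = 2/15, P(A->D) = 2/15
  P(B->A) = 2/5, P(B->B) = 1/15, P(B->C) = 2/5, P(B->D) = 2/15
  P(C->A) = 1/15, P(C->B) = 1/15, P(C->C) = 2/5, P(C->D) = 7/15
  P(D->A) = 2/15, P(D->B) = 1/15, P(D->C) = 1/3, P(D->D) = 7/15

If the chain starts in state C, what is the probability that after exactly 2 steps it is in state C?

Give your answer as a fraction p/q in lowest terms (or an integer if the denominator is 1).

Computing P^2 by repeated multiplication:
P^1 =
  A: [4/15, 7/15, 2/15, 2/15]
  B: [2/5, 1/15, 2/5, 2/15]
  C: [1/15, 1/15, 2/5, 7/15]
  D: [2/15, 1/15, 1/3, 7/15]
P^2 =
  A: [64/225, 13/75, 8/25, 2/9]
  B: [8/45, 17/75, 64/225, 14/45]
  C: [2/15, 7/75, 79/225, 19/45]
  D: [11/75, 3/25, 1/3, 2/5]

(P^2)[C -> C] = 79/225

Answer: 79/225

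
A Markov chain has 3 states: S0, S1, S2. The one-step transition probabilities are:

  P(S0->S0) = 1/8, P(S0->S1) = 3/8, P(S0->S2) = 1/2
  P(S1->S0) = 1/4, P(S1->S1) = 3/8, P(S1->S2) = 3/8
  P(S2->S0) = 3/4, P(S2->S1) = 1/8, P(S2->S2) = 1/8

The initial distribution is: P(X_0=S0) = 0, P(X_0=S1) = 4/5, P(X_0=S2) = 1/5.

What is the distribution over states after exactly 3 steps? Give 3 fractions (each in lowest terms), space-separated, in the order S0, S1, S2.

Answer: 477/1280 93/320 431/1280

Derivation:
Propagating the distribution step by step (d_{t+1} = d_t * P):
d_0 = (S0=0, S1=4/5, S2=1/5)
  d_1[S0] = 0*1/8 + 4/5*1/4 + 1/5*3/4 = 7/20
  d_1[S1] = 0*3/8 + 4/5*3/8 + 1/5*1/8 = 13/40
  d_1[S2] = 0*1/2 + 4/5*3/8 + 1/5*1/8 = 13/40
d_1 = (S0=7/20, S1=13/40, S2=13/40)
  d_2[S0] = 7/20*1/8 + 13/40*1/4 + 13/40*3/4 = 59/160
  d_2[S1] = 7/20*3/8 + 13/40*3/8 + 13/40*1/8 = 47/160
  d_2[S2] = 7/20*1/2 + 13/40*3/8 + 13/40*1/8 = 27/80
d_2 = (S0=59/160, S1=47/160, S2=27/80)
  d_3[S0] = 59/160*1/8 + 47/160*1/4 + 27/80*3/4 = 477/1280
  d_3[S1] = 59/160*3/8 + 47/160*3/8 + 27/80*1/8 = 93/320
  d_3[S2] = 59/160*1/2 + 47/160*3/8 + 27/80*1/8 = 431/1280
d_3 = (S0=477/1280, S1=93/320, S2=431/1280)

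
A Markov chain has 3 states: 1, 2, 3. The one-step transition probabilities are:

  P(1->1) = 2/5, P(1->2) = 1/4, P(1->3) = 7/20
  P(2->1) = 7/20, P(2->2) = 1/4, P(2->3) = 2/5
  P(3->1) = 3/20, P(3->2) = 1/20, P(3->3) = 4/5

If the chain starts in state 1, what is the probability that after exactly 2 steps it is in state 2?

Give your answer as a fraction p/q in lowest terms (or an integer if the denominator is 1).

Computing P^2 by repeated multiplication:
P^1 =
  1: [2/5, 1/4, 7/20]
  2: [7/20, 1/4, 2/5]
  3: [3/20, 1/20, 4/5]
P^2 =
  1: [3/10, 9/50, 13/25]
  2: [23/80, 17/100, 217/400]
  3: [79/400, 9/100, 57/80]

(P^2)[1 -> 2] = 9/50

Answer: 9/50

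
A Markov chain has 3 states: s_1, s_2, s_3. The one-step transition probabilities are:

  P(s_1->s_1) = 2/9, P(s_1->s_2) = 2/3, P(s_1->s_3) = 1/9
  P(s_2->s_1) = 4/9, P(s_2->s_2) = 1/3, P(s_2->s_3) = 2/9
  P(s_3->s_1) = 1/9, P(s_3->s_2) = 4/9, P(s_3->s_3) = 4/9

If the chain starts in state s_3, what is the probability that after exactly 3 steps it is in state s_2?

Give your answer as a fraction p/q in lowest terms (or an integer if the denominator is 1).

Answer: 334/729

Derivation:
Computing P^3 by repeated multiplication:
P^1 =
  s_1: [2/9, 2/3, 1/9]
  s_2: [4/9, 1/3, 2/9]
  s_3: [1/9, 4/9, 4/9]
P^2 =
  s_1: [29/81, 34/81, 2/9]
  s_2: [22/81, 41/81, 2/9]
  s_3: [22/81, 34/81, 25/81]
P^3 =
  s_1: [212/729, 116/243, 169/729]
  s_2: [226/729, 109/243, 176/729]
  s_3: [205/729, 334/729, 190/729]

(P^3)[s_3 -> s_2] = 334/729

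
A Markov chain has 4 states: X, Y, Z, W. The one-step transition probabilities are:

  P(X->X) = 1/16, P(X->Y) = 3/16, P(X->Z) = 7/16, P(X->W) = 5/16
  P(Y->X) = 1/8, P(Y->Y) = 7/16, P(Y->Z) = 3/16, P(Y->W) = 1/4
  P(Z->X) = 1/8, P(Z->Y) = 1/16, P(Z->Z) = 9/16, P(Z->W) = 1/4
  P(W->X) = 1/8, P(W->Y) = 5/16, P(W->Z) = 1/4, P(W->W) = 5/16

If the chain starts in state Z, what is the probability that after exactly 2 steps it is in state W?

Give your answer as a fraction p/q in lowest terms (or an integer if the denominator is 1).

Computing P^2 by repeated multiplication:
P^1 =
  X: [1/16, 3/16, 7/16, 5/16]
  Y: [1/8, 7/16, 3/16, 1/4]
  Z: [1/8, 1/16, 9/16, 1/4]
  W: [1/8, 5/16, 1/4, 5/16]
P^2 =
  X: [31/256, 7/32, 99/256, 35/128]
  Y: [15/128, 39/128, 39/128, 35/128]
  Z: [15/128, 21/128, 57/128, 35/128]
  W: [15/128, 35/128, 85/256, 71/256]

(P^2)[Z -> W] = 35/128

Answer: 35/128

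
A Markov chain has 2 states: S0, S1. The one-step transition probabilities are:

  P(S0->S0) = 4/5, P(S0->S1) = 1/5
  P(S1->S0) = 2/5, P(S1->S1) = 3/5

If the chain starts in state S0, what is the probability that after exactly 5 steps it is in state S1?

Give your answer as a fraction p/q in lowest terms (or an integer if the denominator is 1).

Answer: 1031/3125

Derivation:
Computing P^5 by repeated multiplication:
P^1 =
  S0: [4/5, 1/5]
  S1: [2/5, 3/5]
P^2 =
  S0: [18/25, 7/25]
  S1: [14/25, 11/25]
P^3 =
  S0: [86/125, 39/125]
  S1: [78/125, 47/125]
P^4 =
  S0: [422/625, 203/625]
  S1: [406/625, 219/625]
P^5 =
  S0: [2094/3125, 1031/3125]
  S1: [2062/3125, 1063/3125]

(P^5)[S0 -> S1] = 1031/3125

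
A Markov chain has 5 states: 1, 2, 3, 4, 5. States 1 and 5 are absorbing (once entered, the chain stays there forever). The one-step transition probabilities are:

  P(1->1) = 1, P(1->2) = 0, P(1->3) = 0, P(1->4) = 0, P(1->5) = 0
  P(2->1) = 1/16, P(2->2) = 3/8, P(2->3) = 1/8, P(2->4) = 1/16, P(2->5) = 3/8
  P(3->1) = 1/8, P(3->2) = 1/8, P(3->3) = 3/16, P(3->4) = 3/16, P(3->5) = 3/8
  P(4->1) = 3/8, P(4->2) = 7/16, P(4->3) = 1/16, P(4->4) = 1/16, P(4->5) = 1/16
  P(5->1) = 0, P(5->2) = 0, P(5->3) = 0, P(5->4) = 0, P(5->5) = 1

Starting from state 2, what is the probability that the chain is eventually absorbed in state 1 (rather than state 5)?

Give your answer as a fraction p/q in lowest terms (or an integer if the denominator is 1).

Answer: 16/75

Derivation:
Let a_i = P(absorbed in 1 | start in state i).
Boundary conditions: a_1 = 1, a_5 = 0.
For each transient state i, a_i = sum_j P(i->j) * a_j:
  a_2 = 1/16*a_1 + 3/8*a_2 + 1/8*a_3 + 1/16*a_4 + 3/8*a_5
  a_3 = 1/8*a_1 + 1/8*a_2 + 3/16*a_3 + 3/16*a_4 + 3/8*a_5
  a_4 = 3/8*a_1 + 7/16*a_2 + 1/16*a_3 + 1/16*a_4 + 1/16*a_5

Substituting a_1 = 1 and a_5 = 0, rearrange to (I - Q) a = r where r[i] = P(i -> 1):
  [5/8, -1/8, -1/16] . (a_2, a_3, a_4) = 1/16
  [-1/8, 13/16, -3/16] . (a_2, a_3, a_4) = 1/8
  [-7/16, -1/16, 15/16] . (a_2, a_3, a_4) = 3/8

Solving yields:
  a_2 = 16/75
  a_3 = 23/75
  a_4 = 13/25

Starting state is 2, so the absorption probability is a_2 = 16/75.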